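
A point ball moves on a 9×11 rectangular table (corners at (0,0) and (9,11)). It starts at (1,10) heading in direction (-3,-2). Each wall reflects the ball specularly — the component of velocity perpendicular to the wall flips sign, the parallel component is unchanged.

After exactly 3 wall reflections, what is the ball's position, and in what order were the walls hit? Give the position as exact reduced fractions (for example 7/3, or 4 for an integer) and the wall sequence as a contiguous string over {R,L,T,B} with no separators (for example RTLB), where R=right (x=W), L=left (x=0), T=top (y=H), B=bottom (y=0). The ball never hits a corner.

Final position: (4,0)
Wall sequence: LRB

1. t=1/3 → L at (0,28/3); v=(3,-2)
2. t=3 → R at (9,10/3); v=(-3,-2)
3. t=5/3 → B at (4,0); v=(-3,2)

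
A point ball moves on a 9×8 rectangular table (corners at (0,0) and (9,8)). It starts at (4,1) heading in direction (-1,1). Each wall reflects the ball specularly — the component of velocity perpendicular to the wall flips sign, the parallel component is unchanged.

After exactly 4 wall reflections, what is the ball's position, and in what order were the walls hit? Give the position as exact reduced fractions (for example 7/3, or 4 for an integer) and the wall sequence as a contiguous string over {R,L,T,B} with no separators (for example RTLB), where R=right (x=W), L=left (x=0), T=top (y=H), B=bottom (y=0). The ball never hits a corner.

1. t=4 → L at (0,5); v=(1,1)
2. t=3 → T at (3,8); v=(1,-1)
3. t=6 → R at (9,2); v=(-1,-1)
4. t=2 → B at (7,0); v=(-1,1)

Final position: (7,0)
Wall sequence: LTRB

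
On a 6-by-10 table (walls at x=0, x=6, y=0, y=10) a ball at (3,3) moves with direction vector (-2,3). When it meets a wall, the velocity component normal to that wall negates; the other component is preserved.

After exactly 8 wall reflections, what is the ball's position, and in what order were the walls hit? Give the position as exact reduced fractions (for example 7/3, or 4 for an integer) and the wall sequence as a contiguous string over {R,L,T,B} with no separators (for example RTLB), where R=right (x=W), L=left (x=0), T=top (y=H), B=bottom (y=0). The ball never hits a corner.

1. t=3/2 → L at (0,15/2); v=(2,3)
2. t=5/6 → T at (5/3,10); v=(2,-3)
3. t=13/6 → R at (6,7/2); v=(-2,-3)
4. t=7/6 → B at (11/3,0); v=(-2,3)
5. t=11/6 → L at (0,11/2); v=(2,3)
6. t=3/2 → T at (3,10); v=(2,-3)
7. t=3/2 → R at (6,11/2); v=(-2,-3)
8. t=11/6 → B at (7/3,0); v=(-2,3)

Final position: (7/3,0)
Wall sequence: LTRBLTRB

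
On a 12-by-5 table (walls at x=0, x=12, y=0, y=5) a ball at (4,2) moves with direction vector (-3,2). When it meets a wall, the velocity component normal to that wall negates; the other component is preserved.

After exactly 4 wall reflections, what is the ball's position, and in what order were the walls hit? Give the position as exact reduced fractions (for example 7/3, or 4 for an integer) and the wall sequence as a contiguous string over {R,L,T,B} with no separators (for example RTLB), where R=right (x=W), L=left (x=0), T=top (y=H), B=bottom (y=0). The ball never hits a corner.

Final position: (12,8/3)
Wall sequence: LTBR

1. t=4/3 → L at (0,14/3); v=(3,2)
2. t=1/6 → T at (1/2,5); v=(3,-2)
3. t=5/2 → B at (8,0); v=(3,2)
4. t=4/3 → R at (12,8/3); v=(-3,2)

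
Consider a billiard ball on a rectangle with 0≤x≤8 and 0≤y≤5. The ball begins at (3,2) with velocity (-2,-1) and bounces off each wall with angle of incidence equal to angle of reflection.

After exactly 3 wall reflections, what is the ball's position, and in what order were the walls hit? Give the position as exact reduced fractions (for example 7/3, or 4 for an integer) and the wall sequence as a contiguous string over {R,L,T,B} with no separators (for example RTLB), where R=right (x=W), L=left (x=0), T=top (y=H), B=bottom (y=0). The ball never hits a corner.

1. t=3/2 → L at (0,1/2); v=(2,-1)
2. t=1/2 → B at (1,0); v=(2,1)
3. t=7/2 → R at (8,7/2); v=(-2,1)

Final position: (8,7/2)
Wall sequence: LBR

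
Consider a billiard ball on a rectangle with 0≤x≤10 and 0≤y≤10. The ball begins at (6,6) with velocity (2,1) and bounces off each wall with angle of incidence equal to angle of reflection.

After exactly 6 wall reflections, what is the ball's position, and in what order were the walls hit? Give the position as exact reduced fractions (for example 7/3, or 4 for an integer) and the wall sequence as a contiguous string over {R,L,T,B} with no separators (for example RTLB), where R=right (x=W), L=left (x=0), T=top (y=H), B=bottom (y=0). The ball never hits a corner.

Final position: (0,3)
Wall sequence: RTLRBL

1. t=2 → R at (10,8); v=(-2,1)
2. t=2 → T at (6,10); v=(-2,-1)
3. t=3 → L at (0,7); v=(2,-1)
4. t=5 → R at (10,2); v=(-2,-1)
5. t=2 → B at (6,0); v=(-2,1)
6. t=3 → L at (0,3); v=(2,1)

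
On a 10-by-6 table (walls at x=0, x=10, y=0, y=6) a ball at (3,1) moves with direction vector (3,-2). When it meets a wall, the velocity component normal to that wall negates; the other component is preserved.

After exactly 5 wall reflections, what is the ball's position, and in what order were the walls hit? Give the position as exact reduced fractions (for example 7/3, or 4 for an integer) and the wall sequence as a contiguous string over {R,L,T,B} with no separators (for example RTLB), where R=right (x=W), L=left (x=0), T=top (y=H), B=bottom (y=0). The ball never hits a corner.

Final position: (5/2,0)
Wall sequence: BRTLB

1. t=1/2 → B at (9/2,0); v=(3,2)
2. t=11/6 → R at (10,11/3); v=(-3,2)
3. t=7/6 → T at (13/2,6); v=(-3,-2)
4. t=13/6 → L at (0,5/3); v=(3,-2)
5. t=5/6 → B at (5/2,0); v=(3,2)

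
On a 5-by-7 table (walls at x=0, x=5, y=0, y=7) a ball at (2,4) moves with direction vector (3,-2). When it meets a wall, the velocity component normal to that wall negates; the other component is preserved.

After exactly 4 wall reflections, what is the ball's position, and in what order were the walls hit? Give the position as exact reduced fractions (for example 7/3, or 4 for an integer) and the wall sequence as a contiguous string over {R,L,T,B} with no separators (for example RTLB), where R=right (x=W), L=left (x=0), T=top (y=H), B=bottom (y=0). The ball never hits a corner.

1. t=1 → R at (5,2); v=(-3,-2)
2. t=1 → B at (2,0); v=(-3,2)
3. t=2/3 → L at (0,4/3); v=(3,2)
4. t=5/3 → R at (5,14/3); v=(-3,2)

Final position: (5,14/3)
Wall sequence: RBLR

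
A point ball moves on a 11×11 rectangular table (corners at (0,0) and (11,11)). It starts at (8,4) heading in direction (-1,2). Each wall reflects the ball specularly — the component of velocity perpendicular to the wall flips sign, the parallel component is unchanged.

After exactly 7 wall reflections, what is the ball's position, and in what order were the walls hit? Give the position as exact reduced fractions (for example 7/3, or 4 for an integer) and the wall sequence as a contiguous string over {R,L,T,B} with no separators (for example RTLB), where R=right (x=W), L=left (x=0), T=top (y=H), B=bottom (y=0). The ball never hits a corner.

Final position: (9/2,11)
Wall sequence: TLBTRBT

1. t=7/2 → T at (9/2,11); v=(-1,-2)
2. t=9/2 → L at (0,2); v=(1,-2)
3. t=1 → B at (1,0); v=(1,2)
4. t=11/2 → T at (13/2,11); v=(1,-2)
5. t=9/2 → R at (11,2); v=(-1,-2)
6. t=1 → B at (10,0); v=(-1,2)
7. t=11/2 → T at (9/2,11); v=(-1,-2)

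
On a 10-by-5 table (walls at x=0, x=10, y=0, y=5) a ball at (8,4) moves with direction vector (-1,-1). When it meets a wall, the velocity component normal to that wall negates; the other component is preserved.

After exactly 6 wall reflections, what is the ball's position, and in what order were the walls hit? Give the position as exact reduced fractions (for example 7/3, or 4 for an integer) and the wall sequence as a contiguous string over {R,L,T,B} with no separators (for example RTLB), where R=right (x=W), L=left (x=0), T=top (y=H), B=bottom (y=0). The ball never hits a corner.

Final position: (9,5)
Wall sequence: BLTBRT

1. t=4 → B at (4,0); v=(-1,1)
2. t=4 → L at (0,4); v=(1,1)
3. t=1 → T at (1,5); v=(1,-1)
4. t=5 → B at (6,0); v=(1,1)
5. t=4 → R at (10,4); v=(-1,1)
6. t=1 → T at (9,5); v=(-1,-1)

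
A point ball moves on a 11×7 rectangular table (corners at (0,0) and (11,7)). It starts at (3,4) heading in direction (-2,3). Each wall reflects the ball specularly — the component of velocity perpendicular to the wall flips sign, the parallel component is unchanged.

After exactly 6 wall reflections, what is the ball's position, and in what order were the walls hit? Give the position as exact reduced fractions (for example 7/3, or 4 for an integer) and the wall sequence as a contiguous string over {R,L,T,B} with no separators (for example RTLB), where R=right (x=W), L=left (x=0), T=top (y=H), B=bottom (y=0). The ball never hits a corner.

Final position: (9,0)
Wall sequence: TLBTRB

1. t=1 → T at (1,7); v=(-2,-3)
2. t=1/2 → L at (0,11/2); v=(2,-3)
3. t=11/6 → B at (11/3,0); v=(2,3)
4. t=7/3 → T at (25/3,7); v=(2,-3)
5. t=4/3 → R at (11,3); v=(-2,-3)
6. t=1 → B at (9,0); v=(-2,3)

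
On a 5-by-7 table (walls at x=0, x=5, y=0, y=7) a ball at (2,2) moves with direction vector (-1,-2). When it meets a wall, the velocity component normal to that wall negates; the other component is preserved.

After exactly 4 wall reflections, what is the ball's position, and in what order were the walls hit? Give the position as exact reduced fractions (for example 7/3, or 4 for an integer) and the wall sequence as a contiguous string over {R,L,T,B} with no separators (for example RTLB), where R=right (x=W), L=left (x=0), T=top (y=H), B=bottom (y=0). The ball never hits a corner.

1. t=1 → B at (1,0); v=(-1,2)
2. t=1 → L at (0,2); v=(1,2)
3. t=5/2 → T at (5/2,7); v=(1,-2)
4. t=5/2 → R at (5,2); v=(-1,-2)

Final position: (5,2)
Wall sequence: BLTR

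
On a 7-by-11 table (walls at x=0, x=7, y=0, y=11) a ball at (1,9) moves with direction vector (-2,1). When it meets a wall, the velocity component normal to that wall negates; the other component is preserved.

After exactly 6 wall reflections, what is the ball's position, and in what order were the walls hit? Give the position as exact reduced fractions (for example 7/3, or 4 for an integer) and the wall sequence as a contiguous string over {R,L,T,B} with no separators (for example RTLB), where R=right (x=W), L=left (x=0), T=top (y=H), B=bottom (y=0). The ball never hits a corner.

Final position: (3,0)
Wall sequence: LTRLRB

1. t=1/2 → L at (0,19/2); v=(2,1)
2. t=3/2 → T at (3,11); v=(2,-1)
3. t=2 → R at (7,9); v=(-2,-1)
4. t=7/2 → L at (0,11/2); v=(2,-1)
5. t=7/2 → R at (7,2); v=(-2,-1)
6. t=2 → B at (3,0); v=(-2,1)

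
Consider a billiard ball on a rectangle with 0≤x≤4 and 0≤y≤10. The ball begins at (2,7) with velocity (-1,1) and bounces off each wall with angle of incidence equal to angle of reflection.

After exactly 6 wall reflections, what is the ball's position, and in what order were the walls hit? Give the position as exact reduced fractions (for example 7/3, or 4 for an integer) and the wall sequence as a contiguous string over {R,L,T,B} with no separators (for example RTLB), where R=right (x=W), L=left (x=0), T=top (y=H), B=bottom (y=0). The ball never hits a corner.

Final position: (4,1)
Wall sequence: LTRLBR

1. t=2 → L at (0,9); v=(1,1)
2. t=1 → T at (1,10); v=(1,-1)
3. t=3 → R at (4,7); v=(-1,-1)
4. t=4 → L at (0,3); v=(1,-1)
5. t=3 → B at (3,0); v=(1,1)
6. t=1 → R at (4,1); v=(-1,1)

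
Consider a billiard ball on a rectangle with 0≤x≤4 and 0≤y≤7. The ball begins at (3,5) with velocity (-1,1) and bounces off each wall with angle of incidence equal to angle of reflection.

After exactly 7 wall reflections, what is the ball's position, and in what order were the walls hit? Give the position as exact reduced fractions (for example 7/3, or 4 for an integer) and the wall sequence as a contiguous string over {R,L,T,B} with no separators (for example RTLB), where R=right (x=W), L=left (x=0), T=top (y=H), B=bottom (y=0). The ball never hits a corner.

Final position: (3,7)
Wall sequence: TLRBLRT

1. t=2 → T at (1,7); v=(-1,-1)
2. t=1 → L at (0,6); v=(1,-1)
3. t=4 → R at (4,2); v=(-1,-1)
4. t=2 → B at (2,0); v=(-1,1)
5. t=2 → L at (0,2); v=(1,1)
6. t=4 → R at (4,6); v=(-1,1)
7. t=1 → T at (3,7); v=(-1,-1)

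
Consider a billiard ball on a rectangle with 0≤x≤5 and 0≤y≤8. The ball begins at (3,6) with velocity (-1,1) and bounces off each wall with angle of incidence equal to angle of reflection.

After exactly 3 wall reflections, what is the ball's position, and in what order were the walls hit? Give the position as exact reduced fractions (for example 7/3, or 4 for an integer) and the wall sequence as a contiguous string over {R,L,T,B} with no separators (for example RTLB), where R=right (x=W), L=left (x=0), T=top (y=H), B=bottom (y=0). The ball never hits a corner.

Final position: (5,2)
Wall sequence: TLR

1. t=2 → T at (1,8); v=(-1,-1)
2. t=1 → L at (0,7); v=(1,-1)
3. t=5 → R at (5,2); v=(-1,-1)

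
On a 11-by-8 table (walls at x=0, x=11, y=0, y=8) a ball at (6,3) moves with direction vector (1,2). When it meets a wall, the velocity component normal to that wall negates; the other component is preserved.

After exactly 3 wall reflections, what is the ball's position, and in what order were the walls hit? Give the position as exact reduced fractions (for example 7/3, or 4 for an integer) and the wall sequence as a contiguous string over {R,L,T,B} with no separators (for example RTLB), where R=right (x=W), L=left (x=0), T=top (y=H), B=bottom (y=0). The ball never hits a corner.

Final position: (19/2,0)
Wall sequence: TRB

1. t=5/2 → T at (17/2,8); v=(1,-2)
2. t=5/2 → R at (11,3); v=(-1,-2)
3. t=3/2 → B at (19/2,0); v=(-1,2)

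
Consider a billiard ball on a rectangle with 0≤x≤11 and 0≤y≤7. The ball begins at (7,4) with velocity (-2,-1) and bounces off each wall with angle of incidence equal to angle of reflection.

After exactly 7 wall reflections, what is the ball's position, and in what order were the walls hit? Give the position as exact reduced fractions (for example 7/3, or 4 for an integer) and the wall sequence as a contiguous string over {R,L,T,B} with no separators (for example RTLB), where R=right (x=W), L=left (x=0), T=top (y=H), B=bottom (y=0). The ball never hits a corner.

1. t=7/2 → L at (0,1/2); v=(2,-1)
2. t=1/2 → B at (1,0); v=(2,1)
3. t=5 → R at (11,5); v=(-2,1)
4. t=2 → T at (7,7); v=(-2,-1)
5. t=7/2 → L at (0,7/2); v=(2,-1)
6. t=7/2 → B at (7,0); v=(2,1)
7. t=2 → R at (11,2); v=(-2,1)

Final position: (11,2)
Wall sequence: LBRTLBR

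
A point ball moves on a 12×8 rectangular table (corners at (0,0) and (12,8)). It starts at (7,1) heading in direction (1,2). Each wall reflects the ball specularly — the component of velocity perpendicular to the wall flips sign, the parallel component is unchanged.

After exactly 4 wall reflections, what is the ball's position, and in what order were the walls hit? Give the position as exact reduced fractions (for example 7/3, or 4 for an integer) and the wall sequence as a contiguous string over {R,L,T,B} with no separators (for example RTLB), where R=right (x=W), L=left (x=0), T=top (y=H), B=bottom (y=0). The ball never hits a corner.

Final position: (11/2,8)
Wall sequence: TRBT

1. t=7/2 → T at (21/2,8); v=(1,-2)
2. t=3/2 → R at (12,5); v=(-1,-2)
3. t=5/2 → B at (19/2,0); v=(-1,2)
4. t=4 → T at (11/2,8); v=(-1,-2)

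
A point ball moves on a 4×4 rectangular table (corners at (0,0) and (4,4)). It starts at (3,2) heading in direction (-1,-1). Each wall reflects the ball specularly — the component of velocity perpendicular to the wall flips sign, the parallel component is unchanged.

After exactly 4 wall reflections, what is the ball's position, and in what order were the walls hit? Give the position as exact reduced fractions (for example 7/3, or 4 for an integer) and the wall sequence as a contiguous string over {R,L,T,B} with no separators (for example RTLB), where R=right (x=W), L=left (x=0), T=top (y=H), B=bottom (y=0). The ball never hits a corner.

Final position: (4,3)
Wall sequence: BLTR

1. t=2 → B at (1,0); v=(-1,1)
2. t=1 → L at (0,1); v=(1,1)
3. t=3 → T at (3,4); v=(1,-1)
4. t=1 → R at (4,3); v=(-1,-1)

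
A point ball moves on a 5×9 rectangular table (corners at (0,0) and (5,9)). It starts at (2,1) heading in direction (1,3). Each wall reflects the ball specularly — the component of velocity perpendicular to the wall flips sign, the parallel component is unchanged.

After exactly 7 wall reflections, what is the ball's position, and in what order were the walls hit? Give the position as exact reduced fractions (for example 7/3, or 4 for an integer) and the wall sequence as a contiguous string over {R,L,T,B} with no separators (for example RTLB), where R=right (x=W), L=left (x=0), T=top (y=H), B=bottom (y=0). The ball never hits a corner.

1. t=8/3 → T at (14/3,9); v=(1,-3)
2. t=1/3 → R at (5,8); v=(-1,-3)
3. t=8/3 → B at (7/3,0); v=(-1,3)
4. t=7/3 → L at (0,7); v=(1,3)
5. t=2/3 → T at (2/3,9); v=(1,-3)
6. t=3 → B at (11/3,0); v=(1,3)
7. t=4/3 → R at (5,4); v=(-1,3)

Final position: (5,4)
Wall sequence: TRBLTBR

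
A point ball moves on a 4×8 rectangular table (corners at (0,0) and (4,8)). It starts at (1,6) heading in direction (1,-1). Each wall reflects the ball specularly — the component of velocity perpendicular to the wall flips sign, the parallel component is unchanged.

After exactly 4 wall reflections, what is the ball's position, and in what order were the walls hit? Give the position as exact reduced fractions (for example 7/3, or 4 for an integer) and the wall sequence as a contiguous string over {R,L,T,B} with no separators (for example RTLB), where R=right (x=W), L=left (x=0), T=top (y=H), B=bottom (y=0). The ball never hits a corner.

1. t=3 → R at (4,3); v=(-1,-1)
2. t=3 → B at (1,0); v=(-1,1)
3. t=1 → L at (0,1); v=(1,1)
4. t=4 → R at (4,5); v=(-1,1)

Final position: (4,5)
Wall sequence: RBLR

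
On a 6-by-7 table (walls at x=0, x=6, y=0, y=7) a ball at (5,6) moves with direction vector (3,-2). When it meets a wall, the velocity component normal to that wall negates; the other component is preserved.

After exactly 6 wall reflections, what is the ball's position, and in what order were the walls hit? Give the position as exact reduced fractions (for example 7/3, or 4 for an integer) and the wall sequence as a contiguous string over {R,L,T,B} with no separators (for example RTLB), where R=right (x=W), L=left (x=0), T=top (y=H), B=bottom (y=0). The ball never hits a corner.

1. t=1/3 → R at (6,16/3); v=(-3,-2)
2. t=2 → L at (0,4/3); v=(3,-2)
3. t=2/3 → B at (2,0); v=(3,2)
4. t=4/3 → R at (6,8/3); v=(-3,2)
5. t=2 → L at (0,20/3); v=(3,2)
6. t=1/6 → T at (1/2,7); v=(3,-2)

Final position: (1/2,7)
Wall sequence: RLBRLT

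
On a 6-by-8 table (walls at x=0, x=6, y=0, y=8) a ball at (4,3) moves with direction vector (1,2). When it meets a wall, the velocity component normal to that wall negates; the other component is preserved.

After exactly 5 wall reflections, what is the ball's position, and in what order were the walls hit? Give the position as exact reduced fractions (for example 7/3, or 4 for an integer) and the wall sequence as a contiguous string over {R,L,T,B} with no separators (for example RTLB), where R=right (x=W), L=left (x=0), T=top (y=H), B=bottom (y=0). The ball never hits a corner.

Final position: (5/2,8)
Wall sequence: RTBLT

1. t=2 → R at (6,7); v=(-1,2)
2. t=1/2 → T at (11/2,8); v=(-1,-2)
3. t=4 → B at (3/2,0); v=(-1,2)
4. t=3/2 → L at (0,3); v=(1,2)
5. t=5/2 → T at (5/2,8); v=(1,-2)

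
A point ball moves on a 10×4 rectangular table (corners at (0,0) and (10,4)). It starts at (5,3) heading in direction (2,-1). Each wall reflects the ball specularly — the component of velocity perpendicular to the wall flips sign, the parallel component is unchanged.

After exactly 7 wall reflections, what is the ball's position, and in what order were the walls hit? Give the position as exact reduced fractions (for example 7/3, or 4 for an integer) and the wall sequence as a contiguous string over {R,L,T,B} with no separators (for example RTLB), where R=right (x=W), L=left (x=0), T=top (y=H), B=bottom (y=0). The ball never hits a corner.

1. t=5/2 → R at (10,1/2); v=(-2,-1)
2. t=1/2 → B at (9,0); v=(-2,1)
3. t=4 → T at (1,4); v=(-2,-1)
4. t=1/2 → L at (0,7/2); v=(2,-1)
5. t=7/2 → B at (7,0); v=(2,1)
6. t=3/2 → R at (10,3/2); v=(-2,1)
7. t=5/2 → T at (5,4); v=(-2,-1)

Final position: (5,4)
Wall sequence: RBTLBRT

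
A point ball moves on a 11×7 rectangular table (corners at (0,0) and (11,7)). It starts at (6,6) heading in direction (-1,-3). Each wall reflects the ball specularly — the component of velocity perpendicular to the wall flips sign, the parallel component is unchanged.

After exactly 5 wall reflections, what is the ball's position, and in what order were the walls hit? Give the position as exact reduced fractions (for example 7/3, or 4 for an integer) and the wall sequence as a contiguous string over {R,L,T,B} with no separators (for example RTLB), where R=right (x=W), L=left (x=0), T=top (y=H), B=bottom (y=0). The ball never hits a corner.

Final position: (3,7)
Wall sequence: BTLBT

1. t=2 → B at (4,0); v=(-1,3)
2. t=7/3 → T at (5/3,7); v=(-1,-3)
3. t=5/3 → L at (0,2); v=(1,-3)
4. t=2/3 → B at (2/3,0); v=(1,3)
5. t=7/3 → T at (3,7); v=(1,-3)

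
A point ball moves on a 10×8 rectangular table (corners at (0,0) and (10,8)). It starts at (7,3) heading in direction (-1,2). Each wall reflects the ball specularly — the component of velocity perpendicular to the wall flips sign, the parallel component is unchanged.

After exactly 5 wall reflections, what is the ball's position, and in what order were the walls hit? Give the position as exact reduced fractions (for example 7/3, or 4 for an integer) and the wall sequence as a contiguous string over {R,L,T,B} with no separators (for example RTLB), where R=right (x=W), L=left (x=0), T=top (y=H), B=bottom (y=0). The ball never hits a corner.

Final position: (15/2,0)
Wall sequence: TBLTB

1. t=5/2 → T at (9/2,8); v=(-1,-2)
2. t=4 → B at (1/2,0); v=(-1,2)
3. t=1/2 → L at (0,1); v=(1,2)
4. t=7/2 → T at (7/2,8); v=(1,-2)
5. t=4 → B at (15/2,0); v=(1,2)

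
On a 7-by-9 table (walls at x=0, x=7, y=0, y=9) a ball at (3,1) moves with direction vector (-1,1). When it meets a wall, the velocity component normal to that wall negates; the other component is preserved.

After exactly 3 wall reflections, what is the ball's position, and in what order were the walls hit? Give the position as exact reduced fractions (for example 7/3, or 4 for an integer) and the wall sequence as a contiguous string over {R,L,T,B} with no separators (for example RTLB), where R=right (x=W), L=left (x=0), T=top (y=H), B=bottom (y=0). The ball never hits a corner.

Final position: (7,7)
Wall sequence: LTR

1. t=3 → L at (0,4); v=(1,1)
2. t=5 → T at (5,9); v=(1,-1)
3. t=2 → R at (7,7); v=(-1,-1)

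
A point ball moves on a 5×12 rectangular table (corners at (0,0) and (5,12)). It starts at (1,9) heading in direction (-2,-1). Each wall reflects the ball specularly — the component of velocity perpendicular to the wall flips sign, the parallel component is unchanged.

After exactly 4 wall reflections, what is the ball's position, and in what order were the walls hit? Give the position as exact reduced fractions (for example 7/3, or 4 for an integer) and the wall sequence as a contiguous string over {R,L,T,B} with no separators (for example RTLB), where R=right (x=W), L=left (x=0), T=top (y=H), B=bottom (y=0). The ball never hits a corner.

1. t=1/2 → L at (0,17/2); v=(2,-1)
2. t=5/2 → R at (5,6); v=(-2,-1)
3. t=5/2 → L at (0,7/2); v=(2,-1)
4. t=5/2 → R at (5,1); v=(-2,-1)

Final position: (5,1)
Wall sequence: LRLR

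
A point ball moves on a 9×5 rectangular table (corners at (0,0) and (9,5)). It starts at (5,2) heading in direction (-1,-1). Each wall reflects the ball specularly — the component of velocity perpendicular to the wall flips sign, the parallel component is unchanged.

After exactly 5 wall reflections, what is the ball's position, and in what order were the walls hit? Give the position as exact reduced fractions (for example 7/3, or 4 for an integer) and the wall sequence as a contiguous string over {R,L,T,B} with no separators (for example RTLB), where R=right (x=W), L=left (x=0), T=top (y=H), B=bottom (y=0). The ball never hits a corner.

1. t=2 → B at (3,0); v=(-1,1)
2. t=3 → L at (0,3); v=(1,1)
3. t=2 → T at (2,5); v=(1,-1)
4. t=5 → B at (7,0); v=(1,1)
5. t=2 → R at (9,2); v=(-1,1)

Final position: (9,2)
Wall sequence: BLTBR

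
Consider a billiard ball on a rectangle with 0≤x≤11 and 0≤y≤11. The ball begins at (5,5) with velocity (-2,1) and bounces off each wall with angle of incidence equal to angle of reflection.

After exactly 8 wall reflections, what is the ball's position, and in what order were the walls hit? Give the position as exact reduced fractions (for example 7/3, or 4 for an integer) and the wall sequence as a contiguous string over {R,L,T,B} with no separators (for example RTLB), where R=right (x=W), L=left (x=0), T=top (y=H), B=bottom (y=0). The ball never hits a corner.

1. t=5/2 → L at (0,15/2); v=(2,1)
2. t=7/2 → T at (7,11); v=(2,-1)
3. t=2 → R at (11,9); v=(-2,-1)
4. t=11/2 → L at (0,7/2); v=(2,-1)
5. t=7/2 → B at (7,0); v=(2,1)
6. t=2 → R at (11,2); v=(-2,1)
7. t=11/2 → L at (0,15/2); v=(2,1)
8. t=7/2 → T at (7,11); v=(2,-1)

Final position: (7,11)
Wall sequence: LTRLBRLT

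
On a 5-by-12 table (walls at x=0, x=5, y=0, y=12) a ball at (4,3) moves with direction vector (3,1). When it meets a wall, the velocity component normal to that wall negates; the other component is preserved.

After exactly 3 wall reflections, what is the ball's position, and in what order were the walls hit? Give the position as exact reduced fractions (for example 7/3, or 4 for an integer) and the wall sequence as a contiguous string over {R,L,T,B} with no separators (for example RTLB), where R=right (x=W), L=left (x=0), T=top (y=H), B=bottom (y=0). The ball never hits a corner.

Final position: (5,20/3)
Wall sequence: RLR

1. t=1/3 → R at (5,10/3); v=(-3,1)
2. t=5/3 → L at (0,5); v=(3,1)
3. t=5/3 → R at (5,20/3); v=(-3,1)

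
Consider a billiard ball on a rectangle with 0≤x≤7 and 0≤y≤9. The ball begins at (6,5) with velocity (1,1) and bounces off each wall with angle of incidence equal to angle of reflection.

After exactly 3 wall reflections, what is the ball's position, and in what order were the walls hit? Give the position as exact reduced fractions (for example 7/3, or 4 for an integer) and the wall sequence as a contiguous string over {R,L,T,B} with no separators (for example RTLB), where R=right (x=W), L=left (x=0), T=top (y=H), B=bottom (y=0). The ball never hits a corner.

Final position: (0,5)
Wall sequence: RTL

1. t=1 → R at (7,6); v=(-1,1)
2. t=3 → T at (4,9); v=(-1,-1)
3. t=4 → L at (0,5); v=(1,-1)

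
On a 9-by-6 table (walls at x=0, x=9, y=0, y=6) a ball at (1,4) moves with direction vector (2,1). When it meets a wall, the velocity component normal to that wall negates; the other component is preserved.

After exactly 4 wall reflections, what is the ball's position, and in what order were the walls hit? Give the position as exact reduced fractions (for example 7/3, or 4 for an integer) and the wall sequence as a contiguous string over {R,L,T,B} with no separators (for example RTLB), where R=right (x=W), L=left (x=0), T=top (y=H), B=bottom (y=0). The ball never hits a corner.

Final position: (0,1/2)
Wall sequence: TRBL

1. t=2 → T at (5,6); v=(2,-1)
2. t=2 → R at (9,4); v=(-2,-1)
3. t=4 → B at (1,0); v=(-2,1)
4. t=1/2 → L at (0,1/2); v=(2,1)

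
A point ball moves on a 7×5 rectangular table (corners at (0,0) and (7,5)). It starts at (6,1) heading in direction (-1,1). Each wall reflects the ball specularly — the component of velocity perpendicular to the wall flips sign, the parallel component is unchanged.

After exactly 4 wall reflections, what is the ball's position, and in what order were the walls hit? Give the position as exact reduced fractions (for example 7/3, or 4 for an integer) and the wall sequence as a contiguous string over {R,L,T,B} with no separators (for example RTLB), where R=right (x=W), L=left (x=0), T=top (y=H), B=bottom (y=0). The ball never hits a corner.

Final position: (7,4)
Wall sequence: TLBR

1. t=4 → T at (2,5); v=(-1,-1)
2. t=2 → L at (0,3); v=(1,-1)
3. t=3 → B at (3,0); v=(1,1)
4. t=4 → R at (7,4); v=(-1,1)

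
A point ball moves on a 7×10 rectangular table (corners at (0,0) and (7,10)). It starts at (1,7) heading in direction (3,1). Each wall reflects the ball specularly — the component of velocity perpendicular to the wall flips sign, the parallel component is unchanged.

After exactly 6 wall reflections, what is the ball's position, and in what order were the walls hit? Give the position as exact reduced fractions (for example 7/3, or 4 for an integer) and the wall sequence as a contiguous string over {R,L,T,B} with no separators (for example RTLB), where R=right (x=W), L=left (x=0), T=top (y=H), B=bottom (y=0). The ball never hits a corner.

Final position: (7,5/3)
Wall sequence: RTLRLR

1. t=2 → R at (7,9); v=(-3,1)
2. t=1 → T at (4,10); v=(-3,-1)
3. t=4/3 → L at (0,26/3); v=(3,-1)
4. t=7/3 → R at (7,19/3); v=(-3,-1)
5. t=7/3 → L at (0,4); v=(3,-1)
6. t=7/3 → R at (7,5/3); v=(-3,-1)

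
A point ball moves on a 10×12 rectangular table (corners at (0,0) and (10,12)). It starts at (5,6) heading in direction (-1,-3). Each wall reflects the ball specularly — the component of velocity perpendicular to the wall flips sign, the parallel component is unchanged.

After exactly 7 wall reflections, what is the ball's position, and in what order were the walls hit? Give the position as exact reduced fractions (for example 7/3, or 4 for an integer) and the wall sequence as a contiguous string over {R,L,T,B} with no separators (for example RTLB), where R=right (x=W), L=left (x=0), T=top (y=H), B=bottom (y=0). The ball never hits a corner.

Final position: (7,0)
Wall sequence: BLTBTRB

1. t=2 → B at (3,0); v=(-1,3)
2. t=3 → L at (0,9); v=(1,3)
3. t=1 → T at (1,12); v=(1,-3)
4. t=4 → B at (5,0); v=(1,3)
5. t=4 → T at (9,12); v=(1,-3)
6. t=1 → R at (10,9); v=(-1,-3)
7. t=3 → B at (7,0); v=(-1,3)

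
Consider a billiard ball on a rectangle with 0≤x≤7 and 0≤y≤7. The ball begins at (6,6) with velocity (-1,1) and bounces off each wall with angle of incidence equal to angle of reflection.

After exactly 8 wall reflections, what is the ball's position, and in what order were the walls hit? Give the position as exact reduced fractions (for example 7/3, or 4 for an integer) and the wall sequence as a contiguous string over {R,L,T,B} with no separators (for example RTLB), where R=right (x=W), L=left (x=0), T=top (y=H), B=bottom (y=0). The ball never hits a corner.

Final position: (7,5)
Wall sequence: TLBRTLBR

1. t=1 → T at (5,7); v=(-1,-1)
2. t=5 → L at (0,2); v=(1,-1)
3. t=2 → B at (2,0); v=(1,1)
4. t=5 → R at (7,5); v=(-1,1)
5. t=2 → T at (5,7); v=(-1,-1)
6. t=5 → L at (0,2); v=(1,-1)
7. t=2 → B at (2,0); v=(1,1)
8. t=5 → R at (7,5); v=(-1,1)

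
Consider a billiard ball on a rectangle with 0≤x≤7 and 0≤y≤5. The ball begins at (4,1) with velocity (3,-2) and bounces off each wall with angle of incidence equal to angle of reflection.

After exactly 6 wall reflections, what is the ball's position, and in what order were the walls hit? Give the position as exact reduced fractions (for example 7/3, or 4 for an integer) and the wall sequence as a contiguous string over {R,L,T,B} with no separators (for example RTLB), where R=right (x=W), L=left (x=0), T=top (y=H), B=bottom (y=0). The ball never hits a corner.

1. t=1/2 → B at (11/2,0); v=(3,2)
2. t=1/2 → R at (7,1); v=(-3,2)
3. t=2 → T at (1,5); v=(-3,-2)
4. t=1/3 → L at (0,13/3); v=(3,-2)
5. t=13/6 → B at (13/2,0); v=(3,2)
6. t=1/6 → R at (7,1/3); v=(-3,2)

Final position: (7,1/3)
Wall sequence: BRTLBR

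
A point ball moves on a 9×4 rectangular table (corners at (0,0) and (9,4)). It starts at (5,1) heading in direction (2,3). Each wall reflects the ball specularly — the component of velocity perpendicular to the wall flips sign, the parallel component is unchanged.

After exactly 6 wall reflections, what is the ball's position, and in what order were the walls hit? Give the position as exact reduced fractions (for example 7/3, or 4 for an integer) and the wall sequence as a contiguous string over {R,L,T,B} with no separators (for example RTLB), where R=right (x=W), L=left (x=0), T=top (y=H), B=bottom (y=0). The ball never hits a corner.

1. t=1 → T at (7,4); v=(2,-3)
2. t=1 → R at (9,1); v=(-2,-3)
3. t=1/3 → B at (25/3,0); v=(-2,3)
4. t=4/3 → T at (17/3,4); v=(-2,-3)
5. t=4/3 → B at (3,0); v=(-2,3)
6. t=4/3 → T at (1/3,4); v=(-2,-3)

Final position: (1/3,4)
Wall sequence: TRBTBT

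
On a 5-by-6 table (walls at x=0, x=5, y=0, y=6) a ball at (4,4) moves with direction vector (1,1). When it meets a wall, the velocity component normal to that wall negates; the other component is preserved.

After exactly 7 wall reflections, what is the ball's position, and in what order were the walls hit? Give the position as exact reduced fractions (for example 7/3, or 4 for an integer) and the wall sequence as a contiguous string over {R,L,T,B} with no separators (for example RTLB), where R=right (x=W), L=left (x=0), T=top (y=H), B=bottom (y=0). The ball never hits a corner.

1. t=1 → R at (5,5); v=(-1,1)
2. t=1 → T at (4,6); v=(-1,-1)
3. t=4 → L at (0,2); v=(1,-1)
4. t=2 → B at (2,0); v=(1,1)
5. t=3 → R at (5,3); v=(-1,1)
6. t=3 → T at (2,6); v=(-1,-1)
7. t=2 → L at (0,4); v=(1,-1)

Final position: (0,4)
Wall sequence: RTLBRTL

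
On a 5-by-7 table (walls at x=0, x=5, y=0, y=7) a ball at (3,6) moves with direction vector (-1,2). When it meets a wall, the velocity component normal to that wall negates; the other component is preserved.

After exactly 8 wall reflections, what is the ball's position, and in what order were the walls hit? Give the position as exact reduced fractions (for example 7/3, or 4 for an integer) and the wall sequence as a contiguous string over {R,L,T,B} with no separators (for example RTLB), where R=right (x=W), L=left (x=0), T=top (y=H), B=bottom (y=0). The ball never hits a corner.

1. t=1/2 → T at (5/2,7); v=(-1,-2)
2. t=5/2 → L at (0,2); v=(1,-2)
3. t=1 → B at (1,0); v=(1,2)
4. t=7/2 → T at (9/2,7); v=(1,-2)
5. t=1/2 → R at (5,6); v=(-1,-2)
6. t=3 → B at (2,0); v=(-1,2)
7. t=2 → L at (0,4); v=(1,2)
8. t=3/2 → T at (3/2,7); v=(1,-2)

Final position: (3/2,7)
Wall sequence: TLBTRBLT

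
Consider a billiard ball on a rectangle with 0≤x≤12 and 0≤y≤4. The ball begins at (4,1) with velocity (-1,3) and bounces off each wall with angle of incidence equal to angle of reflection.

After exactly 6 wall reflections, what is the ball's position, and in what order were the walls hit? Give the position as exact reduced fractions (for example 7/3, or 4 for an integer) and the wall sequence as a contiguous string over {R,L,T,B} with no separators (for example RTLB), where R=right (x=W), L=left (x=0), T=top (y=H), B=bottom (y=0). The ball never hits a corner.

Final position: (7/3,4)
Wall sequence: TBTLBT

1. t=1 → T at (3,4); v=(-1,-3)
2. t=4/3 → B at (5/3,0); v=(-1,3)
3. t=4/3 → T at (1/3,4); v=(-1,-3)
4. t=1/3 → L at (0,3); v=(1,-3)
5. t=1 → B at (1,0); v=(1,3)
6. t=4/3 → T at (7/3,4); v=(1,-3)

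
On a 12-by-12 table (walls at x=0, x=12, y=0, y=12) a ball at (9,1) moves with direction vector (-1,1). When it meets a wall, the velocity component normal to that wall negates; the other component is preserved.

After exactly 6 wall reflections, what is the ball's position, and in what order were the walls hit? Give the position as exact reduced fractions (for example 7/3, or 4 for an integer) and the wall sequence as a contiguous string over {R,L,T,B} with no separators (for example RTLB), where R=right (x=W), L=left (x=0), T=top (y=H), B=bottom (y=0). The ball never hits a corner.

1. t=9 → L at (0,10); v=(1,1)
2. t=2 → T at (2,12); v=(1,-1)
3. t=10 → R at (12,2); v=(-1,-1)
4. t=2 → B at (10,0); v=(-1,1)
5. t=10 → L at (0,10); v=(1,1)
6. t=2 → T at (2,12); v=(1,-1)

Final position: (2,12)
Wall sequence: LTRBLT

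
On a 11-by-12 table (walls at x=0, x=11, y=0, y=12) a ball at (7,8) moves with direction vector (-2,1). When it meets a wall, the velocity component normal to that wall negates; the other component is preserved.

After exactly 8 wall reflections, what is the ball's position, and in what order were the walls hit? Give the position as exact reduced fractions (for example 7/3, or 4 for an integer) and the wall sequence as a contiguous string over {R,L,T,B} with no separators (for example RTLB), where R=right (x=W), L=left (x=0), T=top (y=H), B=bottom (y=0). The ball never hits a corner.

1. t=7/2 → L at (0,23/2); v=(2,1)
2. t=1/2 → T at (1,12); v=(2,-1)
3. t=5 → R at (11,7); v=(-2,-1)
4. t=11/2 → L at (0,3/2); v=(2,-1)
5. t=3/2 → B at (3,0); v=(2,1)
6. t=4 → R at (11,4); v=(-2,1)
7. t=11/2 → L at (0,19/2); v=(2,1)
8. t=5/2 → T at (5,12); v=(2,-1)

Final position: (5,12)
Wall sequence: LTRLBRLT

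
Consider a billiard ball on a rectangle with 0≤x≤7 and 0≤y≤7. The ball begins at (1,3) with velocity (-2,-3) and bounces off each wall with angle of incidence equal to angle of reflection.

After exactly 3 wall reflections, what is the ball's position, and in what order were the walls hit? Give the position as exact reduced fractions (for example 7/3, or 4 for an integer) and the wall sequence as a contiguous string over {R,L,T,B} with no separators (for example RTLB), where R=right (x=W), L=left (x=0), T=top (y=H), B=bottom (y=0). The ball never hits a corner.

Final position: (17/3,7)
Wall sequence: LBT

1. t=1/2 → L at (0,3/2); v=(2,-3)
2. t=1/2 → B at (1,0); v=(2,3)
3. t=7/3 → T at (17/3,7); v=(2,-3)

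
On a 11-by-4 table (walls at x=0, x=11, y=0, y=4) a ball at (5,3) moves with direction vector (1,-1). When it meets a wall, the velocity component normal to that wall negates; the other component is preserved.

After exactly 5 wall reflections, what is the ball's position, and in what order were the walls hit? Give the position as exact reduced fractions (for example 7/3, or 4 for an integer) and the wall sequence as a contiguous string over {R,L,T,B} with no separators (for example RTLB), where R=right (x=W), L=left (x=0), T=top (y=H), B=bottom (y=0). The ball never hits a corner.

Final position: (2,4)
Wall sequence: BRTBT

1. t=3 → B at (8,0); v=(1,1)
2. t=3 → R at (11,3); v=(-1,1)
3. t=1 → T at (10,4); v=(-1,-1)
4. t=4 → B at (6,0); v=(-1,1)
5. t=4 → T at (2,4); v=(-1,-1)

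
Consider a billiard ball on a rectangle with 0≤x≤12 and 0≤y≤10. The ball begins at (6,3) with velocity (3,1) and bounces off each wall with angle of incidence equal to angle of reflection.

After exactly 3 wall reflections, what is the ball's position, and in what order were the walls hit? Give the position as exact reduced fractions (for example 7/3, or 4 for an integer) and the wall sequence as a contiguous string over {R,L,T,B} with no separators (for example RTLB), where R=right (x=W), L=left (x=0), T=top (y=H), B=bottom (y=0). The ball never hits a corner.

Final position: (3,10)
Wall sequence: RLT

1. t=2 → R at (12,5); v=(-3,1)
2. t=4 → L at (0,9); v=(3,1)
3. t=1 → T at (3,10); v=(3,-1)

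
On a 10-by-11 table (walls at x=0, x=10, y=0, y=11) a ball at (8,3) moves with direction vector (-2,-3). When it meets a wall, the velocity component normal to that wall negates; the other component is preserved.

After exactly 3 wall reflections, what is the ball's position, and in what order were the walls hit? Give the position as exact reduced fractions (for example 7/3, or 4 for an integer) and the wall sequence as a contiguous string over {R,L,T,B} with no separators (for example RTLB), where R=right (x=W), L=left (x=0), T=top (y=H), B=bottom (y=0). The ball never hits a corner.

1. t=1 → B at (6,0); v=(-2,3)
2. t=3 → L at (0,9); v=(2,3)
3. t=2/3 → T at (4/3,11); v=(2,-3)

Final position: (4/3,11)
Wall sequence: BLT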